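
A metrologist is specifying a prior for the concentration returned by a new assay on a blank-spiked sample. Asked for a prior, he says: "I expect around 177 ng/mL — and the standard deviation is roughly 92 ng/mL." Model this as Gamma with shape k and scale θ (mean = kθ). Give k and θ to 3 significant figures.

For Gamma(k, scale θ): mean = kθ, variance = kθ², so CV = 1/√k.
CV = SD/mean = 92/177 = 0.5198, hence k = 1/CV² = 3.7.
Then θ = mean/k = 177/3.7 = 47.8.

k ≈ 3.7, θ ≈ 47.8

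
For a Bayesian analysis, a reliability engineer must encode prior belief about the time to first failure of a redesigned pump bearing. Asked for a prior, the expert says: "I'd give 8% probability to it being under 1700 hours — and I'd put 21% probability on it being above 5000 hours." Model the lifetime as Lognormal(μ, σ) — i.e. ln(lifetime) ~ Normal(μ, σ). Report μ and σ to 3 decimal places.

μ ≈ 8.124, σ ≈ 0.488

If T ~ Lognormal(μ,σ) then ln T ~ Normal(μ,σ), so the p-quantile of ln T is μ + z_p·σ.
ln(1700) = 7.438 and ln(5000) = 8.517; z_{0.08} = -1.405, z_{0.79} = 0.8064.
σ = (8.517 − 7.438)/(0.8064 − (-1.405)) = 0.488.
μ = 7.438 − (-1.405)·0.488 = 8.124.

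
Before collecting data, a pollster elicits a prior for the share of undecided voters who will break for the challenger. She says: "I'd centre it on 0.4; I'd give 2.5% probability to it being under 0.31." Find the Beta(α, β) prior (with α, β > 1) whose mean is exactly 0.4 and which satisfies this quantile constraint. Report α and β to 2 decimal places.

With mean 0.4 fixed, write α = 0.4s, β = 0.6s where s = α+β.
Need P(θ < 0.31) = 0.025 under Beta(0.4s, 0.6s). Normal approximation: (q−m)/√(m(1−m)/s) ≈ z_{0.025} = -1.96, so s ≈ 0.4·0.6·(-1.96)²/(0.31−0.4)² = 113.8.
At s = 113.8: P(θ<0.31) ≈ 0.022. Adjusting to match 0.025 gives s ≈ 108.05.
So α = 0.4·108.05 ≈ 43.22, β = 0.6·108.05 ≈ 64.83.

α ≈ 43.22, β ≈ 64.83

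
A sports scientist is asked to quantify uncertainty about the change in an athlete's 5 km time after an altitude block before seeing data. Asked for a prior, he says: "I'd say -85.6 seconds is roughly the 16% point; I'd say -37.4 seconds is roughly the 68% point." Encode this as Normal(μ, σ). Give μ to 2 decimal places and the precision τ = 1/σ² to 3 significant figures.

μ = -52.82, τ = 0.00092

The p-quantile of Normal(μ,σ) is μ + z_p·σ, with z_{0.16} = -0.9945 and z_{0.68} = 0.4677.
Eliminate σ: μ = (z₂·x₁ − z₁·x₂)/(z₂ − z₁) = (0.4677·-85.6 − (-0.9945)·-37.4)/1.462 = -52.82.
Then σ = (x₂ − x₁)/(z₂ − z₁) = (-37.4 − -85.6)/1.462 = 32.97.
Precision τ = 1/σ² = 1/32.97² = 0.00092.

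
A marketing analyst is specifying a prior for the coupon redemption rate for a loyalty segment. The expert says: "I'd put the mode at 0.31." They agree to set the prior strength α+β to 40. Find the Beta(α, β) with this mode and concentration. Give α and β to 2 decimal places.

For α,β > 1 the Beta mode is (α−1)/(α+β−2). With α+β = 40, the mode is (α−1)/38.
Set (α−1)/38 = 0.31 → α = 1 + 0.31·38 = 12.78.
β = 40 − α = 27.22.

α = 12.78, β = 27.22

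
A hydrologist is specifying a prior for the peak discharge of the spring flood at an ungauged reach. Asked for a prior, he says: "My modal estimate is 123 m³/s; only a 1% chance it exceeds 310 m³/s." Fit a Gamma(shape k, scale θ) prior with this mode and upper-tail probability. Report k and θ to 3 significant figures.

Gamma(k,θ) with k>1 has mode (k−1)θ, so θ = 123/(k−1).
Need P(X < 310) = 0.99 with θ tied to k this way. Start at k = 2, θ = 123: P(X<310) ≈ 0.717.
Too low — raise k to concentrate. Iterating converges to k ≈ 6.48.
Then θ = 123/(6.48−1) ≈ 22.4.

k ≈ 6.48, θ ≈ 22.4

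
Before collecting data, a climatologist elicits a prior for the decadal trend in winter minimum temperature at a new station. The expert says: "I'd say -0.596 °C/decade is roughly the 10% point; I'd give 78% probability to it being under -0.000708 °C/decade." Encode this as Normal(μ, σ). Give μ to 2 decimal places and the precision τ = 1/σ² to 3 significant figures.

μ = -0.22, τ = 11.9

For Normal(μ,σ), the p-quantile is μ + z_p·σ. Here z_{0.1} = -1.282, z_{0.78} = 0.7722.
So -0.596 = μ − 1.282σ and -0.000708 = μ + 0.7722σ.
Subtracting: σ = (-0.000708 − -0.596)/(0.7722 − (-1.282)) = 0.29.
Then μ = -0.596 − (-1.282)·0.29 = -0.22.
Precision τ = 1/σ² = 1/0.2899² = 11.9.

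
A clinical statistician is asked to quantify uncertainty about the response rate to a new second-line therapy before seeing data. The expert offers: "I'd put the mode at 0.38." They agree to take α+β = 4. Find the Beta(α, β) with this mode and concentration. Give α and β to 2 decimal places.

For α,β > 1 the Beta mode is (α−1)/(α+β−2). With α+β = 4, the mode is (α−1)/2.
Set (α−1)/2 = 0.38 → α = 1 + 0.38·2 = 1.76.
β = 4 − α = 2.24.

α = 1.76, β = 2.24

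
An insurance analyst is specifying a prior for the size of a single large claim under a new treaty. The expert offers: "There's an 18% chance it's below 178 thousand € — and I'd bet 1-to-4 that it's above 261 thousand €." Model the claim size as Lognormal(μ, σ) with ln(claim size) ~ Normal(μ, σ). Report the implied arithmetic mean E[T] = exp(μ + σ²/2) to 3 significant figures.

E[T] ≈ 222 thousand €

If T ~ Lognormal(μ,σ) then ln T ~ Normal(μ,σ), so the p-quantile of ln T is μ + z_p·σ.
ln(178) = 5.182 and ln(261) = 5.565; z_{0.18} = -0.9154, z_{0.8} = 0.8416.
σ = (5.565 − 5.182)/(0.8416 − (-0.9154)) = 0.218.
μ = 5.182 − (-0.9154)·0.218 = 5.381.
E[T] = exp(μ + σ²/2) = exp(5.381 + 0.0237) = 222 thousand €.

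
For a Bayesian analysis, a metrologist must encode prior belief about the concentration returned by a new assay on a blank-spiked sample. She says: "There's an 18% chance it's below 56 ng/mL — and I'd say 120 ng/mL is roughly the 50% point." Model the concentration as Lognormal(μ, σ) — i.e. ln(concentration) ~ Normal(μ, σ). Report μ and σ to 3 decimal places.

If T ~ Lognormal(μ,σ) then ln T ~ Normal(μ,σ), so the p-quantile of ln T is μ + z_p·σ.
ln(56) = 4.025 and ln(120) = 4.787; z_{0.18} = -0.9154, z_{0.5} = 0.
σ = (4.787 − 4.025)/(0 − (-0.9154)) = 0.833.
μ = 4.025 − (-0.9154)·0.833 = 4.787.

μ ≈ 4.787, σ ≈ 0.833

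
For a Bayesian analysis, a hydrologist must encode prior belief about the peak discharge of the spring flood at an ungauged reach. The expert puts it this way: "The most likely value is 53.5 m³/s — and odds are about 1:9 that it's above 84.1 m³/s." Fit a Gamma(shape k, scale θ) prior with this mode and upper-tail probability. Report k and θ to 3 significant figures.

Gamma(k,θ) with k>1 has mode (k−1)θ, so θ = 53.5/(k−1).
Need P(X < 84.1) = 0.9 with θ tied to k this way. Start at k = 2, θ = 53.5: P(X<84.1) ≈ 0.466.
Too low — raise k to concentrate. Iterating converges to k ≈ 10.2.
Then θ = 53.5/(10.2−1) ≈ 5.84.

k ≈ 10.2, θ ≈ 5.84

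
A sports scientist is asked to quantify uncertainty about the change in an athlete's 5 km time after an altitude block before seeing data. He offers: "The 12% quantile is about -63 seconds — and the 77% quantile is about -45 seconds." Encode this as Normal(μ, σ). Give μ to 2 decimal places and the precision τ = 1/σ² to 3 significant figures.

μ = -51.95, τ = 0.0113

The p-quantile of Normal(μ,σ) is μ + z_p·σ, with z_{0.12} = -1.175 and z_{0.77} = 0.7388.
Eliminate σ: μ = (z₂·x₁ − z₁·x₂)/(z₂ − z₁) = (0.7388·-63 − (-1.175)·-45)/1.914 = -51.95.
Then σ = (x₂ − x₁)/(z₂ − z₁) = (-45 − -63)/1.914 = 9.41.
Precision τ = 1/σ² = 1/9.405² = 0.0113.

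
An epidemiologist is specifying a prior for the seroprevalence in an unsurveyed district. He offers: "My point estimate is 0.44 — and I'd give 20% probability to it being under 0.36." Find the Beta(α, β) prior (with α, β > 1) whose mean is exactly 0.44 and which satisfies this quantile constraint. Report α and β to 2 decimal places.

With mean 0.44 fixed, write α = 0.44s, β = 0.56s where s = α+β.
Need P(θ < 0.36) = 0.2 under Beta(0.44s, 0.56s). Normal approximation: (q−m)/√(m(1−m)/s) ≈ z_{0.2} = -0.842, so s ≈ 0.44·0.56·(-0.842)²/(0.36−0.44)² = 27.3.
At s = 27.3: P(θ<0.36) ≈ 0.202. Adjusting to match 0.2 gives s ≈ 27.66.
So α = 0.44·27.66 ≈ 12.17, β = 0.56·27.66 ≈ 15.49.

α ≈ 12.17, β ≈ 15.49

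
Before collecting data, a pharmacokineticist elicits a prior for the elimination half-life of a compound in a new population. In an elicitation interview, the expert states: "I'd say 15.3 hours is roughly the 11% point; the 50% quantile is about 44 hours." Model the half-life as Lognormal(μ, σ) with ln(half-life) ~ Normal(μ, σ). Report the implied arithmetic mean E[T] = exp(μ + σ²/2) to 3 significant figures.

E[T] ≈ 63.8 hours

If T ~ Lognormal(μ,σ) then ln T ~ Normal(μ,σ), so the p-quantile of ln T is μ + z_p·σ.
ln(15.3) = 2.728 and ln(44) = 3.784; z_{0.11} = -1.227, z_{0.5} = 0.
σ = (3.784 − 2.728)/(0 − (-1.227)) = 0.861.
μ = 2.728 − (-1.227)·0.861 = 3.784.
E[T] = exp(μ + σ²/2) = exp(3.784 + 0.3709) = 63.8 hours.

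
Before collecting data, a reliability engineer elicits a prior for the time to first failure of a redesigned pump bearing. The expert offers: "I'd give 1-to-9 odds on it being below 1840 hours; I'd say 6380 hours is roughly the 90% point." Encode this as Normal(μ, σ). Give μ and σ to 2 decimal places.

The p-quantile of Normal(μ,σ) is μ + z_p·σ, with z_{0.1} = -1.282 and z_{0.9} = 1.282.
Eliminate σ: μ = (z₂·x₁ − z₁·x₂)/(z₂ − z₁) = (1.282·1840 − (-1.282)·6380)/2.563 = 4110.00.
Then σ = (x₂ − x₁)/(z₂ − z₁) = (6380 − 1840)/2.563 = 1771.29.

μ = 4110.00, σ = 1771.29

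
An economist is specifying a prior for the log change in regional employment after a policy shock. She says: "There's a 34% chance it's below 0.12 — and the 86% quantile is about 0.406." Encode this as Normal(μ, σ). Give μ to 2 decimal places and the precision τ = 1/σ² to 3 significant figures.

The p-quantile of Normal(μ,σ) is μ + z_p·σ, with z_{0.34} = -0.4125 and z_{0.86} = 1.08.
Eliminate σ: μ = (z₂·x₁ − z₁·x₂)/(z₂ − z₁) = (1.08·0.12 − (-0.4125)·0.406)/1.493 = 0.20.
Then σ = (x₂ − x₁)/(z₂ − z₁) = (0.406 − 0.12)/1.493 = 0.19.
Precision τ = 1/σ² = 1/0.1916² = 27.2.

μ = 0.20, τ = 27.2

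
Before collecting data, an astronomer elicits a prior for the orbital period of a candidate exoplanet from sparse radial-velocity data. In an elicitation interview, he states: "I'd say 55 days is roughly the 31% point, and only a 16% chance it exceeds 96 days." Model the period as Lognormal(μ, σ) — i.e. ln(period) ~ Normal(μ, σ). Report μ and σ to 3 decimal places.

μ ≈ 4.193, σ ≈ 0.374

If T ~ Lognormal(μ,σ) then ln T ~ Normal(μ,σ), so the p-quantile of ln T is μ + z_p·σ.
ln(55) = 4.007 and ln(96) = 4.564; z_{0.31} = -0.4959, z_{0.84} = 0.9945.
σ = (4.564 − 4.007)/(0.9945 − (-0.4959)) = 0.374.
μ = 4.007 − (-0.4959)·0.374 = 4.193.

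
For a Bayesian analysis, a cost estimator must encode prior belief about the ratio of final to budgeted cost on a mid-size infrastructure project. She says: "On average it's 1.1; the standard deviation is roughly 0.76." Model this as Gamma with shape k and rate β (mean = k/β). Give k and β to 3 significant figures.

k ≈ 2.09, β ≈ 1.9

For Gamma(k, rate β): mean = k/β, variance = k/β², so CV = 1/√k.
CV = SD/mean = 0.76/1.1 = 0.6909, hence k = 1/CV² = 2.09.
Then β = k/mean = 2.09/1.1 = 1.9.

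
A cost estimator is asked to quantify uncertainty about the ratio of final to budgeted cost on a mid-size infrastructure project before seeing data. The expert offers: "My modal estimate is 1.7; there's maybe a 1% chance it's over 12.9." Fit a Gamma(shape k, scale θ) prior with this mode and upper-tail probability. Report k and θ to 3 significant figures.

Gamma(k,θ) with k>1 has mode (k−1)θ, so θ = 1.7/(k−1).
Need P(X < 12.9) = 0.99 with θ tied to k this way. Start at k = 2, θ = 1.7: P(X<12.9) ≈ 0.996.
Too high — lower k to spread out. Iterating converges to k ≈ 1.83.
Then θ = 1.7/(1.83−1) ≈ 2.04.

k ≈ 1.83, θ ≈ 2.04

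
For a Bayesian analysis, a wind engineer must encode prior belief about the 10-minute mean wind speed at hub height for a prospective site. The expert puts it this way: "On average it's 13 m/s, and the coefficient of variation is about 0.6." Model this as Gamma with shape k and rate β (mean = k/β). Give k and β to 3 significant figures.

For Gamma(k, rate β): mean = k/β, variance = k/β², so CV = 1/√k.
CV = 0.6, hence k = 1/CV² = 2.78.
Then β = k/mean = 2.78/13 = 0.214.

k ≈ 2.78, β ≈ 0.214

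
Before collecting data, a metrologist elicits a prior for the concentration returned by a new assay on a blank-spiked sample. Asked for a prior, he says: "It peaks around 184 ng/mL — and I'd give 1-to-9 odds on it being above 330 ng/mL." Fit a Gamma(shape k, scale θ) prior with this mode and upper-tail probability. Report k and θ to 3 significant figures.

k ≈ 6.58, θ ≈ 33

Gamma(k,θ) with k>1 has mode (k−1)θ, so θ = 184/(k−1).
Need P(X < 330) = 0.9 with θ tied to k this way. Start at k = 2, θ = 184: P(X<330) ≈ 0.535.
Too low — raise k to concentrate. Iterating converges to k ≈ 6.58.
Then θ = 184/(6.58−1) ≈ 33.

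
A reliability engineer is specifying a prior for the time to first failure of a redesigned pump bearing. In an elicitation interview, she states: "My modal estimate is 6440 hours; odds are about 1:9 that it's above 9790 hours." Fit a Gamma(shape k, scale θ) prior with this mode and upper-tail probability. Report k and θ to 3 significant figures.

Gamma(k,θ) with k>1 has mode (k−1)θ, so θ = 6440/(k−1).
Need P(X < 9790) = 0.9 with θ tied to k this way. Start at k = 2, θ = 6440: P(X<9790) ≈ 0.449.
Too low — raise k to concentrate. Iterating converges to k ≈ 11.6.
Then θ = 6440/(11.6−1) ≈ 606.

k ≈ 11.6, θ ≈ 606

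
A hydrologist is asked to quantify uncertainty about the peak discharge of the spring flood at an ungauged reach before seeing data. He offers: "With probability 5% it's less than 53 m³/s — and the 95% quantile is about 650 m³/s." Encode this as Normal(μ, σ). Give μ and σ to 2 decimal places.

μ = 351.50, σ = 181.48

The p-quantile of Normal(μ,σ) is μ + z_p·σ, with z_{0.05} = -1.645 and z_{0.95} = 1.645.
Eliminate σ: μ = (z₂·x₁ − z₁·x₂)/(z₂ − z₁) = (1.645·53 − (-1.645)·650)/3.29 = 351.50.
Then σ = (x₂ − x₁)/(z₂ − z₁) = (650 − 53)/3.29 = 181.48.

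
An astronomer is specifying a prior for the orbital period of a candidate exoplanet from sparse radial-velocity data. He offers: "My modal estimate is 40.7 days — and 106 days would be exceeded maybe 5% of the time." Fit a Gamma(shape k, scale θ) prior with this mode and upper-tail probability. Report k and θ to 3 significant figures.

k ≈ 3.95, θ ≈ 13.8

Gamma(k,θ) with k>1 has mode (k−1)θ, so θ = 40.7/(k−1).
Need P(X < 106) = 0.95 with θ tied to k this way. Start at k = 2, θ = 40.7: P(X<106) ≈ 0.733.
Too low — raise k to concentrate. Iterating converges to k ≈ 3.95.
Then θ = 40.7/(3.95−1) ≈ 13.8.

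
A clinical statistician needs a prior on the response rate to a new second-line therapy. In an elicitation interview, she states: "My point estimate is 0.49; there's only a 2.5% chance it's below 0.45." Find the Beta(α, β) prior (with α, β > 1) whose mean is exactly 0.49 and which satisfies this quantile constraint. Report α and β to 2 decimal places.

α ≈ 292.83, β ≈ 304.78

With mean 0.49 fixed, write α = 0.49s, β = 0.51s where s = α+β.
Need P(θ < 0.45) = 0.025 under Beta(0.49s, 0.51s). Normal approximation: (q−m)/√(m(1−m)/s) ≈ z_{0.025} = -1.96, so s ≈ 0.49·0.51·(-1.96)²/(0.45−0.49)² = 600.0.
At s = 600.0: P(θ<0.45) ≈ 0.025. Adjusting to match 0.025 gives s ≈ 597.61.
So α = 0.49·597.61 ≈ 292.83, β = 0.51·597.61 ≈ 304.78.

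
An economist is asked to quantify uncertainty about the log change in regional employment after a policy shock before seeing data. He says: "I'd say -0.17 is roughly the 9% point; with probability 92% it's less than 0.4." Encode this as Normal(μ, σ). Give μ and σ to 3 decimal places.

μ = 0.108, σ = 0.208

For Normal(μ,σ), the p-quantile is μ + z_p·σ. Here z_{0.09} = -1.341, z_{0.92} = 1.405.
So -0.17 = μ − 1.341σ and 0.4 = μ + 1.405σ.
Subtracting: σ = (0.4 − -0.17)/(1.405 − (-1.341)) = 0.208.
Then μ = -0.17 − (-1.341)·0.208 = 0.108.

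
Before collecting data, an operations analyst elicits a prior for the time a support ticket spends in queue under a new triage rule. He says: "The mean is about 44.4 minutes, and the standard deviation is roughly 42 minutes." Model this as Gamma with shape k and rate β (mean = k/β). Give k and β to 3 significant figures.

k ≈ 1.12, β ≈ 0.0252

For Gamma(k, rate β): mean = k/β, variance = k/β², so CV = 1/√k.
CV = SD/mean = 42/44.4 = 0.9459, hence k = 1/CV² = 1.12.
Then β = k/mean = 1.12/44.4 = 0.0252.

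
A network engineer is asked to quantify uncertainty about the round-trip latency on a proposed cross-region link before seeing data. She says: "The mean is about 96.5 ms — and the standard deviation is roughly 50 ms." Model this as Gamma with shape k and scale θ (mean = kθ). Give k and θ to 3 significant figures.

k ≈ 3.72, θ ≈ 25.9

For Gamma(k, scale θ): mean = kθ, variance = kθ², so CV = 1/√k.
CV = SD/mean = 50/96.5 = 0.5181, hence k = 1/CV² = 3.72.
Then θ = mean/k = 96.5/3.72 = 25.9.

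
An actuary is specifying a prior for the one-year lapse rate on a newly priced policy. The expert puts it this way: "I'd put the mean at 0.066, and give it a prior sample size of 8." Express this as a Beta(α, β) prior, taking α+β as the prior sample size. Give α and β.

Under the effective-sample-size interpretation, Beta(α, β) has prior mean α/(α+β) and prior sample size α+β.
So α+β = 8 and α/(α+β) = 0.066, giving α = 0.066·8 = 0.528 and β = 8 − 0.528 = 7.472.

α = 0.528, β = 7.472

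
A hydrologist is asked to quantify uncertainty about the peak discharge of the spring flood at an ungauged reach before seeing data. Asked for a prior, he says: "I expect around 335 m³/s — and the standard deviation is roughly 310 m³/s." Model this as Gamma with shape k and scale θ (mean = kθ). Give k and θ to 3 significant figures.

k ≈ 1.17, θ ≈ 287

For Gamma(k, scale θ): mean = kθ, variance = kθ², so CV = 1/√k.
CV = SD/mean = 310/335 = 0.9254, hence k = 1/CV² = 1.17.
Then θ = mean/k = 335/1.17 = 287.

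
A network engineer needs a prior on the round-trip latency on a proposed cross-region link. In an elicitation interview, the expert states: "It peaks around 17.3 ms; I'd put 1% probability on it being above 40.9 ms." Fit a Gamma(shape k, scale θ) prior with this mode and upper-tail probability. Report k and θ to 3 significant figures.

Gamma(k,θ) with k>1 has mode (k−1)θ, so θ = 17.3/(k−1).
Need P(X < 40.9) = 0.99 with θ tied to k this way. Start at k = 2, θ = 17.3: P(X<40.9) ≈ 0.684.
Too low — raise k to concentrate. Iterating converges to k ≈ 7.42.
Then θ = 17.3/(7.42−1) ≈ 2.7.

k ≈ 7.42, θ ≈ 2.7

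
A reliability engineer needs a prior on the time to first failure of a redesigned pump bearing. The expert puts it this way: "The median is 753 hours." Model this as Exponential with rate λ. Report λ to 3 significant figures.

Exponential median = ln 2 / λ, so λ = ln 2 / 753.0 = 0.000921.

λ ≈ 0.000921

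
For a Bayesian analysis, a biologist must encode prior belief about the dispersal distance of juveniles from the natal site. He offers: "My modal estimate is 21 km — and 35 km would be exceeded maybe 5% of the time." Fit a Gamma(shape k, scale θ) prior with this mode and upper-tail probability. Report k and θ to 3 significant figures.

Gamma(k,θ) with k>1 has mode (k−1)θ, so θ = 21/(k−1).
Need P(X < 35) = 0.95 with θ tied to k this way. Start at k = 2, θ = 21: P(X<35) ≈ 0.496.
Too low — raise k to concentrate. Iterating converges to k ≈ 11.7.
Then θ = 21/(11.7−1) ≈ 1.96.

k ≈ 11.7, θ ≈ 1.96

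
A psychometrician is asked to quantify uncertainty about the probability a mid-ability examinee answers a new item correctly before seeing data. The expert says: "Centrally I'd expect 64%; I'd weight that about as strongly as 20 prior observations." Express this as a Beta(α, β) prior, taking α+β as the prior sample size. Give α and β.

α = 12.8, β = 7.2

Under the effective-sample-size interpretation, Beta(α, β) has prior mean α/(α+β) and prior sample size α+β.
So α+β = 20 and α/(α+β) = 0.64, giving α = 0.64·20 = 12.8 and β = 20 − 12.8 = 7.2.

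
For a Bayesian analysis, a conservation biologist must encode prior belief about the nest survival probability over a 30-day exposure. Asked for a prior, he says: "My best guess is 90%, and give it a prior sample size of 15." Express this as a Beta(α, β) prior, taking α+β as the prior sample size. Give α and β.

α = 13.5, β = 1.5

Under the effective-sample-size interpretation, Beta(α, β) has prior mean α/(α+β) and prior sample size α+β.
So α+β = 15 and α/(α+β) = 0.9, giving α = 0.9·15 = 13.5 and β = 15 − 13.5 = 1.5.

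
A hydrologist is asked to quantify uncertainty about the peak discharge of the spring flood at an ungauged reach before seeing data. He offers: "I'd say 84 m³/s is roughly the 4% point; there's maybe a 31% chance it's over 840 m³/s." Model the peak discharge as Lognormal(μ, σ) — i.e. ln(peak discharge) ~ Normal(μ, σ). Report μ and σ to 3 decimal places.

If T ~ Lognormal(μ,σ) then ln T ~ Normal(μ,σ), so the p-quantile of ln T is μ + z_p·σ.
ln(84) = 4.431 and ln(840) = 6.733; z_{0.04} = -1.751, z_{0.69} = 0.4959.
σ = (6.733 − 4.431)/(0.4959 − (-1.751)) = 1.025.
μ = 4.431 − (-1.751)·1.025 = 6.225.

μ ≈ 6.225, σ ≈ 1.025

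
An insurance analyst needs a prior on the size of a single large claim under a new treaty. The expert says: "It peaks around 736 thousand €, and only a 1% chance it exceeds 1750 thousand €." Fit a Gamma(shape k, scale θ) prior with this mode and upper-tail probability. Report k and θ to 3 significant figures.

k ≈ 7.32, θ ≈ 116

Gamma(k,θ) with k>1 has mode (k−1)θ, so θ = 736/(k−1).
Need P(X < 1750) = 0.99 with θ tied to k this way. Start at k = 2, θ = 736: P(X<1750) ≈ 0.687.
Too low — raise k to concentrate. Iterating converges to k ≈ 7.32.
Then θ = 736/(7.32−1) ≈ 116.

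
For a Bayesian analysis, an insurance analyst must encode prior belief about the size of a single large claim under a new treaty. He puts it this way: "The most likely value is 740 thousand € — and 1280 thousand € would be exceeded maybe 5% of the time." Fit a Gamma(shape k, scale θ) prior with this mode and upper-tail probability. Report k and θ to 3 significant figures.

k ≈ 10.3, θ ≈ 79.6

Gamma(k,θ) with k>1 has mode (k−1)θ, so θ = 740/(k−1).
Need P(X < 1280) = 0.95 with θ tied to k this way. Start at k = 2, θ = 740: P(X<1280) ≈ 0.516.
Too low — raise k to concentrate. Iterating converges to k ≈ 10.3.
Then θ = 740/(10.3−1) ≈ 79.6.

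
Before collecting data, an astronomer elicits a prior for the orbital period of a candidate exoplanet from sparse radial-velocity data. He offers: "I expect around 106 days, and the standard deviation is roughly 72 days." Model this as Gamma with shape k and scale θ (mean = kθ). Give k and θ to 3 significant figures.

k ≈ 2.17, θ ≈ 48.9

For Gamma(k, scale θ): mean = kθ, variance = kθ², so CV = 1/√k.
CV = SD/mean = 72/106 = 0.6792, hence k = 1/CV² = 2.17.
Then θ = mean/k = 106/2.17 = 48.9.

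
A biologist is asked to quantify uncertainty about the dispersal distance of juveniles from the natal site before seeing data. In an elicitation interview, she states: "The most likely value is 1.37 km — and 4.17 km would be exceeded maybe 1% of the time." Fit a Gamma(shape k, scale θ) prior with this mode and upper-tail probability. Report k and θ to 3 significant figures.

Gamma(k,θ) with k>1 has mode (k−1)θ, so θ = 1.37/(k−1).
Need P(X < 4.17) = 0.99 with θ tied to k this way. Start at k = 2, θ = 1.37: P(X<4.17) ≈ 0.807.
Too low — raise k to concentrate. Iterating converges to k ≈ 4.62.
Then θ = 1.37/(4.62−1) ≈ 0.378.

k ≈ 4.62, θ ≈ 0.378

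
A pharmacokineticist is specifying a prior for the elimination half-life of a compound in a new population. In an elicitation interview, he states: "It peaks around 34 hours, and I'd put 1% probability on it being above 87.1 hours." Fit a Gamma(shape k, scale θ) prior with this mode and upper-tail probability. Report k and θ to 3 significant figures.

k ≈ 6.28, θ ≈ 6.44

Gamma(k,θ) with k>1 has mode (k−1)θ, so θ = 34/(k−1).
Need P(X < 87.1) = 0.99 with θ tied to k this way. Start at k = 2, θ = 34: P(X<87.1) ≈ 0.725.
Too low — raise k to concentrate. Iterating converges to k ≈ 6.28.
Then θ = 34/(6.28−1) ≈ 6.44.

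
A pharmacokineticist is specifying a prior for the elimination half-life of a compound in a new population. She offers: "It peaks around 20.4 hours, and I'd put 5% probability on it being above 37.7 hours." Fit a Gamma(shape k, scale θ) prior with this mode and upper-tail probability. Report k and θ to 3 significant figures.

k ≈ 8.38, θ ≈ 2.76

Gamma(k,θ) with k>1 has mode (k−1)θ, so θ = 20.4/(k−1).
Need P(X < 37.7) = 0.95 with θ tied to k this way. Start at k = 2, θ = 20.4: P(X<37.7) ≈ 0.551.
Too low — raise k to concentrate. Iterating converges to k ≈ 8.38.
Then θ = 20.4/(8.38−1) ≈ 2.76.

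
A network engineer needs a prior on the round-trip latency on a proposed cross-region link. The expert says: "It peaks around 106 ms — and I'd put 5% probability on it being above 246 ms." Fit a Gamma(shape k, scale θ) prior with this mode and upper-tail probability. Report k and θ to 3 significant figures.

Gamma(k,θ) with k>1 has mode (k−1)θ, so θ = 106/(k−1).
Need P(X < 246) = 0.95 with θ tied to k this way. Start at k = 2, θ = 106: P(X<246) ≈ 0.674.
Too low — raise k to concentrate. Iterating converges to k ≈ 4.86.
Then θ = 106/(4.86−1) ≈ 27.4.

k ≈ 4.86, θ ≈ 27.4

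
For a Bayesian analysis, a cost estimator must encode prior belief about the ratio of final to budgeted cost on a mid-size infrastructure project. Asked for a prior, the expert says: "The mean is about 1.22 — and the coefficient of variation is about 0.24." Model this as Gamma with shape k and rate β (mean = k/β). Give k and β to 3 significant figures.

For Gamma(k, rate β): mean = k/β, variance = k/β², so CV = 1/√k.
CV = 0.24, hence k = 1/CV² = 17.4.
Then β = k/mean = 17.4/1.22 = 14.2.

k ≈ 17.4, β ≈ 14.2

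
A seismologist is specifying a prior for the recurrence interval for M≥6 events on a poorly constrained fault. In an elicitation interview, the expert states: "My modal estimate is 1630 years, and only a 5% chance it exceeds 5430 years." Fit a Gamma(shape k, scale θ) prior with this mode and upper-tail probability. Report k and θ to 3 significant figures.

Gamma(k,θ) with k>1 has mode (k−1)θ, so θ = 1630/(k−1).
Need P(X < 5430) = 0.95 with θ tied to k this way. Start at k = 2, θ = 1630: P(X<5430) ≈ 0.845.
Too low — raise k to concentrate. Iterating converges to k ≈ 2.8.
Then θ = 1630/(2.8−1) ≈ 906.

k ≈ 2.8, θ ≈ 906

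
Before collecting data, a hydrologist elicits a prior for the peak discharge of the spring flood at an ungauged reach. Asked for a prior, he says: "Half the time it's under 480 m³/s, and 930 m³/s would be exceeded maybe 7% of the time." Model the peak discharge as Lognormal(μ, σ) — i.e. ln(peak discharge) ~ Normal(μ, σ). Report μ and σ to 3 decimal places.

If T ~ Lognormal(μ,σ) then ln T ~ Normal(μ,σ), so the p-quantile of ln T is μ + z_p·σ.
ln(480) = 6.174 and ln(930) = 6.835; z_{0.5} = 0, z_{0.93} = 1.476.
σ = (6.835 − 6.174)/(1.476 − (0)) = 0.448.
μ = 6.174 − (0)·0.448 = 6.174.

μ ≈ 6.174, σ ≈ 0.448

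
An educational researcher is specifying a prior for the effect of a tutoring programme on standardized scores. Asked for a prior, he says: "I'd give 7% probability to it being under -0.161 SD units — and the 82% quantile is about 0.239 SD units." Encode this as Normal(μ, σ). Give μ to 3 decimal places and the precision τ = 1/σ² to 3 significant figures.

μ = 0.086, τ = 35.7

The p-quantile of Normal(μ,σ) is μ + z_p·σ, with z_{0.07} = -1.476 and z_{0.82} = 0.9154.
Eliminate σ: μ = (z₂·x₁ − z₁·x₂)/(z₂ − z₁) = (0.9154·-0.161 − (-1.476)·0.239)/2.391 = 0.086.
Then σ = (x₂ − x₁)/(z₂ − z₁) = (0.239 − -0.161)/2.391 = 0.167.
Precision τ = 1/σ² = 1/0.1673² = 35.7.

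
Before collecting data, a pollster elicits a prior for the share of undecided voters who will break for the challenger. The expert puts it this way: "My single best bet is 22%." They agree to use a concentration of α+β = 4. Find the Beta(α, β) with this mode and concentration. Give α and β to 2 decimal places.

α = 1.44, β = 2.56

For α,β > 1 the Beta mode is (α−1)/(α+β−2). With α+β = 4, the mode is (α−1)/2.
Set (α−1)/2 = 0.22 → α = 1 + 0.22·2 = 1.44.
β = 4 − α = 2.56.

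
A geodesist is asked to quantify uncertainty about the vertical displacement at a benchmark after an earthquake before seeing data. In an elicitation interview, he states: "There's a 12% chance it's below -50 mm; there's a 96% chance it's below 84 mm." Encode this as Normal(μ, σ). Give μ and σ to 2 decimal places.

μ = 3.82, σ = 45.80

The p-quantile of Normal(μ,σ) is μ + z_p·σ, with z_{0.12} = -1.175 and z_{0.96} = 1.751.
Eliminate σ: μ = (z₂·x₁ − z₁·x₂)/(z₂ − z₁) = (1.751·-50 − (-1.175)·84)/2.926 = 3.82.
Then σ = (x₂ − x₁)/(z₂ − z₁) = (84 − -50)/2.926 = 45.80.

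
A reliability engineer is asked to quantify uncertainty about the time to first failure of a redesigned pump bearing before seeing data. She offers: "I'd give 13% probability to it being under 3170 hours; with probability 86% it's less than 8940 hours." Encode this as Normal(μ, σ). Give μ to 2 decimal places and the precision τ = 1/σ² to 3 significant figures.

The p-quantile of Normal(μ,σ) is μ + z_p·σ, with z_{0.13} = -1.126 and z_{0.86} = 1.08.
Eliminate σ: μ = (z₂·x₁ − z₁·x₂)/(z₂ − z₁) = (1.08·3170 − (-1.126)·8940)/2.207 = 6115.23.
Then σ = (x₂ − x₁)/(z₂ − z₁) = (8940 − 3170)/2.207 = 2614.75.
Precision τ = 1/σ² = 1/2615² = 1.46e-07.

μ = 6115.23, τ = 1.46e-07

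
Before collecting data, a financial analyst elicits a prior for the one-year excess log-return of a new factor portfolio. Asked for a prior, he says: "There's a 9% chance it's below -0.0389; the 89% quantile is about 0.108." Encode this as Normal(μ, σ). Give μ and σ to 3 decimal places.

The p-quantile of Normal(μ,σ) is μ + z_p·σ, with z_{0.09} = -1.341 and z_{0.89} = 1.227.
Eliminate σ: μ = (z₂·x₁ − z₁·x₂)/(z₂ − z₁) = (1.227·-0.0389 − (-1.341)·0.108)/2.567 = 0.038.
Then σ = (x₂ − x₁)/(z₂ − z₁) = (0.108 − -0.0389)/2.567 = 0.057.

μ = 0.038, σ = 0.057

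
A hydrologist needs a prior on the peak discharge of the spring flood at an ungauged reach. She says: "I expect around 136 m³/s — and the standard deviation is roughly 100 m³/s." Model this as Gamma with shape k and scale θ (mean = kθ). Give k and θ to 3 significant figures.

For Gamma(k, scale θ): mean = kθ, variance = kθ², so CV = 1/√k.
CV = SD/mean = 100/136 = 0.7353, hence k = 1/CV² = 1.85.
Then θ = mean/k = 136/1.85 = 73.5.

k ≈ 1.85, θ ≈ 73.5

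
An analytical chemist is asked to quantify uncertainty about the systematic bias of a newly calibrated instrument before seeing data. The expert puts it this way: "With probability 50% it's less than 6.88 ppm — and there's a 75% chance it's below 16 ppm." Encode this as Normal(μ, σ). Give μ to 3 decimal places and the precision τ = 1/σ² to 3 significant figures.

μ = 6.880, τ = 0.00547

For Normal(μ,σ), the p-quantile is μ + z_p·σ. Here z_{0.5} = 0, z_{0.75} = 0.6745.
So 6.88 = μ + 0σ and 16 = μ + 0.6745σ.
Subtracting: σ = (16 − 6.88)/(0.6745 − (0)) = 13.521.
Then μ = 6.88 − (0)·13.521 = 6.880.
Precision τ = 1/σ² = 1/13.52² = 0.00547.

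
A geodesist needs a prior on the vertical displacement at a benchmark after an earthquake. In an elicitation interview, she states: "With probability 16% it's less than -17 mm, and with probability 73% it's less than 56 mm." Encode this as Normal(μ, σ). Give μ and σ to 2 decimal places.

For Normal(μ,σ), the p-quantile is μ + z_p·σ. Here z_{0.16} = -0.9945, z_{0.73} = 0.6128.
So -17 = μ − 0.9945σ and 56 = μ + 0.6128σ.
Subtracting: σ = (56 − -17)/(0.6128 − (-0.9945)) = 45.42.
Then μ = -17 − (-0.9945)·45.42 = 28.17.

μ = 28.17, σ = 45.42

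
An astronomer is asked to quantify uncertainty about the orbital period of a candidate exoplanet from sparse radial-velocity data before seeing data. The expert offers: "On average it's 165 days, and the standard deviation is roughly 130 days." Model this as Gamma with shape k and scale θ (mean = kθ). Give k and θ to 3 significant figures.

For Gamma(k, scale θ): mean = kθ, variance = kθ², so CV = 1/√k.
CV = SD/mean = 130/165 = 0.7879, hence k = 1/CV² = 1.61.
Then θ = mean/k = 165/1.61 = 102.

k ≈ 1.61, θ ≈ 102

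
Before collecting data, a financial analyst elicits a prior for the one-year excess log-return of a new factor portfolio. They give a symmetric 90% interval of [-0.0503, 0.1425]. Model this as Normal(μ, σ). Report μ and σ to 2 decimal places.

μ = 0.05, σ = 0.06

A symmetric 90% interval runs μ ± z·σ with z = 1.645.
Half-width = 0.0964, so σ = 0.0964/1.645 = 0.06.
μ is the interval midpoint, 0.05.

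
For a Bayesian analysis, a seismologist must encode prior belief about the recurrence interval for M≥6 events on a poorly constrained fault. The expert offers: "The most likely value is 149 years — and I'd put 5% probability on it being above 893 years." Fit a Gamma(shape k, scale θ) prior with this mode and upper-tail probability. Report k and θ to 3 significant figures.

Gamma(k,θ) with k>1 has mode (k−1)θ, so θ = 149/(k−1).
Need P(X < 893) = 0.95 with θ tied to k this way. Start at k = 2, θ = 149: P(X<893) ≈ 0.983.
Too high — lower k to spread out. Iterating converges to k ≈ 1.71.
Then θ = 149/(1.71−1) ≈ 209.

k ≈ 1.71, θ ≈ 209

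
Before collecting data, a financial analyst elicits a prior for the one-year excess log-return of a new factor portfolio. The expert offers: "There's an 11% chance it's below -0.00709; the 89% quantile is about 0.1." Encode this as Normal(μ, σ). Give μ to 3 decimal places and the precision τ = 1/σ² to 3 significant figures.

The p-quantile of Normal(μ,σ) is μ + z_p·σ, with z_{0.11} = -1.227 and z_{0.89} = 1.227.
Eliminate σ: μ = (z₂·x₁ − z₁·x₂)/(z₂ − z₁) = (1.227·-0.00709 − (-1.227)·0.1)/2.453 = 0.046.
Then σ = (x₂ − x₁)/(z₂ − z₁) = (0.1 − -0.00709)/2.453 = 0.044.
Precision τ = 1/σ² = 1/0.04366² = 525.

μ = 0.046, τ = 525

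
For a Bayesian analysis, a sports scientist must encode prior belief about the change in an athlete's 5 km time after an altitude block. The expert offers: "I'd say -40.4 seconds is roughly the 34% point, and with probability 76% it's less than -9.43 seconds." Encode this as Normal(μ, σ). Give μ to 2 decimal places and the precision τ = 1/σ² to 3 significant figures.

For Normal(μ,σ), the p-quantile is μ + z_p·σ. Here z_{0.34} = -0.4125, z_{0.76} = 0.7063.
So -40.4 = μ − 0.4125σ and -9.43 = μ + 0.7063σ.
Subtracting: σ = (-9.43 − -40.4)/(0.7063 − (-0.4125)) = 27.68.
Then μ = -40.4 − (-0.4125)·27.68 = -28.98.
Precision τ = 1/σ² = 1/27.68² = 0.0013.

μ = -28.98, τ = 0.0013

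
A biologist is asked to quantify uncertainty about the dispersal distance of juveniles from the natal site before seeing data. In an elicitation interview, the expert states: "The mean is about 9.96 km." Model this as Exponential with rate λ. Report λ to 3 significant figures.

Exponential mean = 1/λ, so λ = 1/9.96 = 0.1.

λ ≈ 0.1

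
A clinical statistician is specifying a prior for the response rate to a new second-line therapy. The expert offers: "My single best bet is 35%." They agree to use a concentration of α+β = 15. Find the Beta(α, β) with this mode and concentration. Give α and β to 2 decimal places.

For α,β > 1 the Beta mode is (α−1)/(α+β−2). With α+β = 15, the mode is (α−1)/13.
Set (α−1)/13 = 0.35 → α = 1 + 0.35·13 = 5.55.
β = 15 − α = 9.45.

α = 5.55, β = 9.45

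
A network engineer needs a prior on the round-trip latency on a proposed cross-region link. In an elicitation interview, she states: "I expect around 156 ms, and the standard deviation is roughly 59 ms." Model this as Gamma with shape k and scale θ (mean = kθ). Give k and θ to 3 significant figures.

k ≈ 6.99, θ ≈ 22.3

For Gamma(k, scale θ): mean = kθ, variance = kθ², so CV = 1/√k.
CV = SD/mean = 59/156 = 0.3782, hence k = 1/CV² = 6.99.
Then θ = mean/k = 156/6.99 = 22.3.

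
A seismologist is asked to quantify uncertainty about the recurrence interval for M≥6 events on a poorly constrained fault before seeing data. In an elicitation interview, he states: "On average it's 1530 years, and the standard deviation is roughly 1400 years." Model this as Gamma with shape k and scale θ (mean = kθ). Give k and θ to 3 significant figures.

For Gamma(k, scale θ): mean = kθ, variance = kθ², so CV = 1/√k.
CV = SD/mean = 1400/1530 = 0.915, hence k = 1/CV² = 1.19.
Then θ = mean/k = 1530/1.19 = 1280.

k ≈ 1.19, θ ≈ 1280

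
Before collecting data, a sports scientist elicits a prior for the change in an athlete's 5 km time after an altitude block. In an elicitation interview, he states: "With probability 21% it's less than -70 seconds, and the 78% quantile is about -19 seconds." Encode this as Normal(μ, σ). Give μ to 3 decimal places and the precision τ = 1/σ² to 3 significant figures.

The p-quantile of Normal(μ,σ) is μ + z_p·σ, with z_{0.21} = -0.8064 and z_{0.78} = 0.7722.
Eliminate σ: μ = (z₂·x₁ − z₁·x₂)/(z₂ − z₁) = (0.7722·-70 − (-0.8064)·-19)/1.579 = -43.947.
Then σ = (x₂ − x₁)/(z₂ − z₁) = (-19 − -70)/1.579 = 32.307.
Precision τ = 1/σ² = 1/32.31² = 0.000958.

μ = -43.947, τ = 0.000958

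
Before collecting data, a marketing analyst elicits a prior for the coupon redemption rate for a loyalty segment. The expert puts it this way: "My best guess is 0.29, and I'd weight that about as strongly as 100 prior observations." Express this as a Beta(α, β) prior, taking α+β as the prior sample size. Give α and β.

α = 29, β = 71

Under the effective-sample-size interpretation, Beta(α, β) has prior mean α/(α+β) and prior sample size α+β.
So α+β = 100 and α/(α+β) = 0.29, giving α = 0.29·100 = 29 and β = 100 − 29 = 71.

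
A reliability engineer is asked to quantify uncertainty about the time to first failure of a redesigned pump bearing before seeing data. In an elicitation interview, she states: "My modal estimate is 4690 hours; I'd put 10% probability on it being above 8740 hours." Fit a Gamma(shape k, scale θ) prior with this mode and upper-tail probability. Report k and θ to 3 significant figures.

k ≈ 5.93, θ ≈ 952

Gamma(k,θ) with k>1 has mode (k−1)θ, so θ = 4690/(k−1).
Need P(X < 8740) = 0.9 with θ tied to k this way. Start at k = 2, θ = 4690: P(X<8740) ≈ 0.556.
Too low — raise k to concentrate. Iterating converges to k ≈ 5.93.
Then θ = 4690/(5.93−1) ≈ 952.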